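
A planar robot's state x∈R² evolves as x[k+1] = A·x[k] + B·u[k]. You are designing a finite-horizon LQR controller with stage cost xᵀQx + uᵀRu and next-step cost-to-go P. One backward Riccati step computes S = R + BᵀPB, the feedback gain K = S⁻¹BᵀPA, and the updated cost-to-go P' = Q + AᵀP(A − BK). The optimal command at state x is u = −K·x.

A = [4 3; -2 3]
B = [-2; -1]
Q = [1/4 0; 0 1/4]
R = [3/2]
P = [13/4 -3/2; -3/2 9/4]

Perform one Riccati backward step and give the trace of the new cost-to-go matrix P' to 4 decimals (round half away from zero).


BᵀP = [-5.0000 0.7500]
S = R + BᵀPB = [3/2] + [9.2500] = [10.7500]
BᵀPA = [-21.5000 -12.7500]
K = S⁻¹·BᵀPA = [-2.0000 -1.1860]
A−BK = [0.0000 0.6279; -4.0000 1.8140]
AᵀP(A−BK) = [42.0000 -9.0000; -9.0000 7.3779]
P' = Q + AᵀP(A−BK) = [42.2500 -9.0000; -9.0000 7.6279]
tr(P') = 49.8779

49.8779


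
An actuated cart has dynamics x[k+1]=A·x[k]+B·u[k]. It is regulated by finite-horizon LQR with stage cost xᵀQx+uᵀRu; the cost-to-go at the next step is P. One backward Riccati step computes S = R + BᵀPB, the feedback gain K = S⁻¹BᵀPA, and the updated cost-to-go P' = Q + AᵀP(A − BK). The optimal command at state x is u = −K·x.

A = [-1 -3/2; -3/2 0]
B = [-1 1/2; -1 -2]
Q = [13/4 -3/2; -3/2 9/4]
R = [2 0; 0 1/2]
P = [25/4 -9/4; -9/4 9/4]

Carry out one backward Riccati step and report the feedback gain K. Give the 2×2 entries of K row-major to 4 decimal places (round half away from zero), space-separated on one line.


BᵀP = [-4.0000 0.0000; 7.6250 -5.6250]
S = R + BᵀPB = [2 0; 0 1/2] + [4.0000 -2.0000; -2.0000 15.0625] = [6.0000 -2.0000; -2.0000 15.5625]
BᵀPA = [4.0000 6.0000; 0.8125 -11.4375]
K = S⁻¹·BᵀPA = [0.7147 0.7888; 0.1441 -0.6336]
A−BK = [-0.3573 -0.3944; -0.4972 -0.4783]
AᵀP(A−BK) = [1.5867 1.6720; 1.6720 2.0832]
P' = Q + AᵀP(A−BK) = [4.8367 0.1720; 0.1720 4.3332]
tr(P') = 9.1699

0.7147 0.7888 0.1441 -0.6336


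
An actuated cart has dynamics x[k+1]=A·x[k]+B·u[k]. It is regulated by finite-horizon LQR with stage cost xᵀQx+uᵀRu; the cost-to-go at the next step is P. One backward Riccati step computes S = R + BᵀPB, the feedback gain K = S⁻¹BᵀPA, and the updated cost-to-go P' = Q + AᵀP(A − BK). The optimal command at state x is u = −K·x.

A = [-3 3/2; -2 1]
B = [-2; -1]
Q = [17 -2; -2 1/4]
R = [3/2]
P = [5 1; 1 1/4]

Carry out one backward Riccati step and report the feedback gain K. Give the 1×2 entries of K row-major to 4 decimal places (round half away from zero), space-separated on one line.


BᵀP = [-11.0000 -2.2500]
S = R + BᵀPB = [3/2] + [24.2500] = [25.7500]
BᵀPA = [37.5000 -18.7500]
K = S⁻¹·BᵀPA = [1.4563 -0.7282]
A−BK = [-0.0874 0.0437; -0.5437 0.2718]
AᵀP(A−BK) = [3.3883 -1.6942; -1.6942 0.8471]
P' = Q + AᵀP(A−BK) = [20.3883 -3.6942; -3.6942 1.0971]
tr(P') = 21.4854

1.4563 -0.7282


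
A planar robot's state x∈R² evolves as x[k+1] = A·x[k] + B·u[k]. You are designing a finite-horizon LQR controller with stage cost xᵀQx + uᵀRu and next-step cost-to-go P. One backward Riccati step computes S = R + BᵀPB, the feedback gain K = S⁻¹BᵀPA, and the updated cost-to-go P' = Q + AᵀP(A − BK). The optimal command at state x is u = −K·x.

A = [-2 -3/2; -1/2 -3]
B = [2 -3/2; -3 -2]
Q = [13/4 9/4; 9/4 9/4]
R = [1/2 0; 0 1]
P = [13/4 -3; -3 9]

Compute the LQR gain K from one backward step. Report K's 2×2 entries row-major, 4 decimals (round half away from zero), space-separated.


BᵀP = [15.5000 -33.0000; 1.1250 -13.5000]
S = R + BᵀPB = [1/2 0; 0 1] + [130.0000 42.7500; 42.7500 25.3125] = [130.5000 42.7500; 42.7500 26.3125]
BᵀPA = [-14.5000 75.7500; 4.5000 38.8125]
K = S⁻¹·BᵀPA = [-0.3573 0.2079; 0.7515 1.1373]
A−BK = [-0.1581 -0.2099; -0.0688 -0.1017]
AᵀP(A−BK) = [0.6872 0.8968; 0.8968 1.4232]
P' = Q + AᵀP(A−BK) = [3.9372 3.1468; 3.1468 3.6732]
tr(P') = 7.6104

-0.3573 0.2079 0.7515 1.1373


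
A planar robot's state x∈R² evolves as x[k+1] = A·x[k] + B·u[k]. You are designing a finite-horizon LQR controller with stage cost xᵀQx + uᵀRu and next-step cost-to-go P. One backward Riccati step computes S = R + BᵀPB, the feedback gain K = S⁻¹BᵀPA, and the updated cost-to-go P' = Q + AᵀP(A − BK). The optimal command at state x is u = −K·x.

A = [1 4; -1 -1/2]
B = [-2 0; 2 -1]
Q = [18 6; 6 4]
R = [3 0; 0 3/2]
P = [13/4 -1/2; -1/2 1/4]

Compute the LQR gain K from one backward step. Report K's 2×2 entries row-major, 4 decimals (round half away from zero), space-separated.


BᵀP = [-7.5000 1.5000; 0.5000 -0.2500]
S = R + BᵀPB = [3 0; 0 3/2] + [18.0000 -1.5000; -1.5000 0.2500] = [21.0000 -1.5000; -1.5000 1.7500]
BᵀPA = [-9.0000 -30.7500; 0.7500 2.1250]
K = S⁻¹·BᵀPA = [-0.4239 -1.4674; 0.0652 -0.0435]
A−BK = [0.1522 1.0652; -0.0870 2.3913]
AᵀP(A−BK) = [0.6359 2.2011; 2.2011 9.0326]
P' = Q + AᵀP(A−BK) = [18.6359 8.2011; 8.2011 13.0326]
tr(P') = 31.6685

-0.4239 -1.4674 0.0652 -0.0435


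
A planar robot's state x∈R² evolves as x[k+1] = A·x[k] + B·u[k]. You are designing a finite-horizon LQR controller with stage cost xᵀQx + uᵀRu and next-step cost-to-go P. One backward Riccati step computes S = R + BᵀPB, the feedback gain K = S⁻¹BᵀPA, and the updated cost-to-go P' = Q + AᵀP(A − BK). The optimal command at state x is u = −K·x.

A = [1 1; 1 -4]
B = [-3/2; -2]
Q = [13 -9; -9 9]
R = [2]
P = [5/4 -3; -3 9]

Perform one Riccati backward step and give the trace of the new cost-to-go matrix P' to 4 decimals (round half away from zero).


43.5479

BᵀP = [4.1250 -13.5000]
S = R + BᵀPB = [2] + [20.8125] = [22.8125]
BᵀPA = [-9.3750 58.1250]
K = S⁻¹·BᵀPA = [-0.4110 2.5479]
A−BK = [0.3836 4.8219; 0.1781 1.0959]
AᵀP(A−BK) = [0.3973 -1.8630; -1.8630 21.1507]
P' = Q + AᵀP(A−BK) = [13.3973 -10.8630; -10.8630 30.1507]
tr(P') = 43.5479


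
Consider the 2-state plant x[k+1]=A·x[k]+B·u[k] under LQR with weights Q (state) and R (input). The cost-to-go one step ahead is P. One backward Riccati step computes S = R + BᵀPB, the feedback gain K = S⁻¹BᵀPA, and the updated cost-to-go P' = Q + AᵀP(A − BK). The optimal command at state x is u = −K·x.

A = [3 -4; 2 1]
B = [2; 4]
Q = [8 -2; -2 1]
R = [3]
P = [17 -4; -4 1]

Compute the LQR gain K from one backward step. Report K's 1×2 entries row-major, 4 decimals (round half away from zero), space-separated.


BᵀP = [18.0000 -4.0000]
S = R + BᵀPB = [3] + [20.0000] = [23.0000]
BᵀPA = [46.0000 -76.0000]
K = S⁻¹·BᵀPA = [2.0000 -3.3043]
A−BK = [-1.0000 2.6087; -6.0000 14.2174]
AᵀP(A−BK) = [17.0000 -30.0000; -30.0000 53.8696]
P' = Q + AᵀP(A−BK) = [25.0000 -32.0000; -32.0000 54.8696]
tr(P') = 79.8696

2.0000 -3.3043


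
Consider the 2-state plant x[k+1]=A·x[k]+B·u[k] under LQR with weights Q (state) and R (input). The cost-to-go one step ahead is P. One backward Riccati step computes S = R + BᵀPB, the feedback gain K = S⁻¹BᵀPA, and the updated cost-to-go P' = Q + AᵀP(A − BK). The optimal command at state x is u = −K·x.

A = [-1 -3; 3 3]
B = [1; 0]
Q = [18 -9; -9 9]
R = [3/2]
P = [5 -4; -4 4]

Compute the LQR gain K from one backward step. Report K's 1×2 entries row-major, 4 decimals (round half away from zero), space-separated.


BᵀP = [5.0000 -4.0000]
S = R + BᵀPB = [3/2] + [5.0000] = [6.5000]
BᵀPA = [-17.0000 -27.0000]
K = S⁻¹·BᵀPA = [-2.6154 -4.1538]
A−BK = [1.6154 1.1538; 3.0000 3.0000]
AᵀP(A−BK) = [20.5385 28.3846; 28.3846 40.8462]
P' = Q + AᵀP(A−BK) = [38.5385 19.3846; 19.3846 49.8462]
tr(P') = 88.3846

-2.6154 -4.1538


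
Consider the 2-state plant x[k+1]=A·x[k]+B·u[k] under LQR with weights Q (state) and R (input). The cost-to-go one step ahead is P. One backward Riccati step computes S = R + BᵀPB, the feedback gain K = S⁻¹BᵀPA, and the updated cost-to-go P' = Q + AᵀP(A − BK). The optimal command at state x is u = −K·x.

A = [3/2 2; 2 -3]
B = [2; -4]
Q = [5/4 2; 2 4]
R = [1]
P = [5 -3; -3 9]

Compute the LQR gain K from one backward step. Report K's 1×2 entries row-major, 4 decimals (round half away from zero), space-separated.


-0.2394 0.7981

BᵀP = [22.0000 -42.0000]
S = R + BᵀPB = [1] + [212.0000] = [213.0000]
BᵀPA = [-51.0000 170.0000]
K = S⁻¹·BᵀPA = [-0.2394 0.7981]
A−BK = [1.9789 0.4038; 1.0423 0.1925]
AᵀP(A−BK) = [17.0387 3.2042; 3.2042 1.3192]
P' = Q + AᵀP(A−BK) = [18.2887 5.2042; 5.2042 5.3192]
tr(P') = 23.6080


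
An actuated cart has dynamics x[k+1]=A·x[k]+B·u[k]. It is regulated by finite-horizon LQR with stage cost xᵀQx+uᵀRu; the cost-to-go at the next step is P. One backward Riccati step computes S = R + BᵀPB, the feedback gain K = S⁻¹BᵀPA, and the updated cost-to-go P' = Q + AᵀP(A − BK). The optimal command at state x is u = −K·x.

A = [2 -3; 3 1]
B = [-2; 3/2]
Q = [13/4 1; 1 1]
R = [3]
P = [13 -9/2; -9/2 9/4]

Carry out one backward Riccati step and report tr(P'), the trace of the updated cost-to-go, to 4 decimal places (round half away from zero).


18.9377

BᵀP = [-32.7500 12.3750]
S = R + BᵀPB = [3] + [84.0625] = [87.0625]
BᵀPA = [-28.3750 110.6250]
K = S⁻¹·BᵀPA = [-0.3259 1.2706]
A−BK = [1.3482 -0.4587; 3.4889 -0.9060]
AᵀP(A−BK) = [9.0022 -3.6956; -3.6956 5.6856]
P' = Q + AᵀP(A−BK) = [12.2522 -2.6956; -2.6956 6.6856]
tr(P') = 18.9377


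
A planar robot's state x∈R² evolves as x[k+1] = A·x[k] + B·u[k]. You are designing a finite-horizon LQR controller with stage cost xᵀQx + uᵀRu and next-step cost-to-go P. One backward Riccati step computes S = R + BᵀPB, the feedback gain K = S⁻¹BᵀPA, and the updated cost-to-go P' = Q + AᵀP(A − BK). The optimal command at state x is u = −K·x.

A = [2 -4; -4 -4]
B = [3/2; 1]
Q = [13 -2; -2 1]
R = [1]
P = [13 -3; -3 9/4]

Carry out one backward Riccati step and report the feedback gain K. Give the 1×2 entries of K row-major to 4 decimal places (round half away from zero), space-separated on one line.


1.7872 -2.4255

BᵀP = [16.5000 -2.2500]
S = R + BᵀPB = [1] + [22.5000] = [23.5000]
BᵀPA = [42.0000 -57.0000]
K = S⁻¹·BᵀPA = [1.7872 -2.4255]
A−BK = [-0.6809 -0.3617; -5.7872 -1.5745]
AᵀP(A−BK) = [60.9362 9.8723; 9.8723 9.7447]
P' = Q + AᵀP(A−BK) = [73.9362 7.8723; 7.8723 10.7447]
tr(P') = 84.6809


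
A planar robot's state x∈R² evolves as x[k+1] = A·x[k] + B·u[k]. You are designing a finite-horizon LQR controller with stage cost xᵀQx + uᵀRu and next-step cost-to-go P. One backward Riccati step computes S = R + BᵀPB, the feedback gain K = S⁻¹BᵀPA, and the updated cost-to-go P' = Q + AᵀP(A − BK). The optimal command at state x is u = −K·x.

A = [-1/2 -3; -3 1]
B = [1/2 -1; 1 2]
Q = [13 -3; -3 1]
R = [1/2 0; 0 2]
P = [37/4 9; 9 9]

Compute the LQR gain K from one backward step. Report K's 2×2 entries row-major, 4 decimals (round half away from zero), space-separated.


BᵀP = [13.6250 13.5000; 8.7500 9.0000]
S = R + BᵀPB = [1/2 0; 0 2] + [20.3125 13.3750; 13.3750 9.2500] = [20.8125 13.3750; 13.3750 11.2500]
BᵀPA = [-47.3125 -27.3750; -31.3750 -17.2500]
K = S⁻¹·BᵀPA = [-2.0385 -1.3982; -0.3654 0.1290]
A−BK = [0.1538 -2.1719; -0.2308 2.1403]
AᵀP(A−BK) = [2.4038 1.2692; 1.2692 2.1991]
P' = Q + AᵀP(A−BK) = [15.4038 -1.7308; -1.7308 3.1991]
tr(P') = 18.6029

-2.0385 -1.3982 -0.3654 0.1290


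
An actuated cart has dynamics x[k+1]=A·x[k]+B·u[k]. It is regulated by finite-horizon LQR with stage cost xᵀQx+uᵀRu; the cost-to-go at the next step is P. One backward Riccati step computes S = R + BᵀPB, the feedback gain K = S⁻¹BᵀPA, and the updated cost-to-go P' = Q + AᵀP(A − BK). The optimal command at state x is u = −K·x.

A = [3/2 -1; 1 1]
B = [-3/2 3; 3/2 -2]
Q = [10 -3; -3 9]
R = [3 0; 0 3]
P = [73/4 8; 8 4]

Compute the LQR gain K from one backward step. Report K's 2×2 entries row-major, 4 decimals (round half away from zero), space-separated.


-0.0191 0.1284 0.8421 -0.2105

BᵀP = [-15.3750 -6.0000; 38.7500 16.0000]
S = R + BᵀPB = [3 0; 0 3] + [14.0625 -34.1250; -34.1250 84.2500] = [17.0625 -34.1250; -34.1250 87.2500]
BᵀPA = [-29.0625 9.3750; 74.1250 -22.7500]
K = S⁻¹·BᵀPA = [-0.0191 0.1284; 0.8421 -0.2105]
A−BK = [-1.0549 -0.1758; 2.7128 0.3864]
AᵀP(A−BK) = [6.0868 -0.0382; -0.0382 0.2568]
P' = Q + AᵀP(A−BK) = [16.0868 -3.0382; -3.0382 9.2568]
tr(P') = 25.3436


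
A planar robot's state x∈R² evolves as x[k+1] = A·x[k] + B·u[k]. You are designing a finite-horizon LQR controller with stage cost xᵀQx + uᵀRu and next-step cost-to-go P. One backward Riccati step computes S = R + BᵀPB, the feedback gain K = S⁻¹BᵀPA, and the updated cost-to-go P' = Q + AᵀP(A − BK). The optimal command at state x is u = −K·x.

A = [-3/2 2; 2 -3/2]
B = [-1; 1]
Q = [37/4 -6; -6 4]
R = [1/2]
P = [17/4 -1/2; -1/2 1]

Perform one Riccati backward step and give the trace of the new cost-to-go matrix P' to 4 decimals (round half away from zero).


16.4213

BᵀP = [-4.7500 1.5000]
S = R + BᵀPB = [1/2] + [6.2500] = [6.7500]
BᵀPA = [10.1250 -11.7500]
K = S⁻¹·BᵀPA = [1.5000 -1.7407]
A−BK = [0.0000 0.2593; 0.5000 0.2407]
AᵀP(A−BK) = [1.3750 -1.2500; -1.2500 1.7963]
P' = Q + AᵀP(A−BK) = [10.6250 -7.2500; -7.2500 5.7963]
tr(P') = 16.4213


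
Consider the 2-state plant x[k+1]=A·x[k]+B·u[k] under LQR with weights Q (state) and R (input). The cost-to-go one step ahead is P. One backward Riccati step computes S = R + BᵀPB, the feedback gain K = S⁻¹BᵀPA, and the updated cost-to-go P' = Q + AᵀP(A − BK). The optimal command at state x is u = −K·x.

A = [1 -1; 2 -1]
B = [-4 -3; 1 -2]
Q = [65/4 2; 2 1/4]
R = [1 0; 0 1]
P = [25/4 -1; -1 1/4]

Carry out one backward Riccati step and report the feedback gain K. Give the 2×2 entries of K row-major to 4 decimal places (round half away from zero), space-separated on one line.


BᵀP = [-26.0000 4.2500; -16.7500 2.5000]
S = R + BᵀPB = [1 0; 0 1] + [108.2500 69.5000; 69.5000 45.2500] = [109.2500 69.5000; 69.5000 46.2500]
BᵀPA = [-17.5000 21.7500; -11.7500 14.2500]
K = S⁻¹·BᵀPA = [0.0326 0.0699; -0.3030 0.2030]
A−BK = [0.2213 -0.1112; 1.3614 -0.6639]
AᵀP(A−BK) = [0.2598 -0.1407; -0.1407 0.0859]
P' = Q + AᵀP(A−BK) = [16.5098 1.8593; 1.8593 0.3359]
tr(P') = 16.8457

0.0326 0.0699 -0.3030 0.2030


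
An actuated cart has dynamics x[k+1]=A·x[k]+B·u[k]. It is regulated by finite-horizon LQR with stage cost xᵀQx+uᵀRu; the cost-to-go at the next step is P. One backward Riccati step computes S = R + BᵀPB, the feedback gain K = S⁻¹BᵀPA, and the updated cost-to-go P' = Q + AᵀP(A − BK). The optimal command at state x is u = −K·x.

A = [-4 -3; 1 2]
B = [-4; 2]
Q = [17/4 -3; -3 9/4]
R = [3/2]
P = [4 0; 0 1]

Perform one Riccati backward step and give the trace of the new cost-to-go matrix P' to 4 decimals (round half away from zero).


BᵀP = [-16.0000 2.0000]
S = R + BᵀPB = [3/2] + [68.0000] = [69.5000]
BᵀPA = [66.0000 52.0000]
K = S⁻¹·BᵀPA = [0.9496 0.7482]
A−BK = [-0.2014 -0.0072; -0.8993 0.5036]
AᵀP(A−BK) = [2.3237 0.6187; 0.6187 1.0935]
P' = Q + AᵀP(A−BK) = [6.5737 -2.3813; -2.3813 3.3435]
tr(P') = 9.9173

9.9173


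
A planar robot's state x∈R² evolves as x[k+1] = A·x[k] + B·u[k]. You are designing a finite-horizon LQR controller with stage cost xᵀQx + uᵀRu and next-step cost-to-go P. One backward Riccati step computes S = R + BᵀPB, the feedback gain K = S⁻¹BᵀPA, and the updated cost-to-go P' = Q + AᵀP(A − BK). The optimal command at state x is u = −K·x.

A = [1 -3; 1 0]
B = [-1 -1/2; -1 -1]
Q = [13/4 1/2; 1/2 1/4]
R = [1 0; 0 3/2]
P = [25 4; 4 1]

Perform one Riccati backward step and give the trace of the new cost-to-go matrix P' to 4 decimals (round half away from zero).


BᵀP = [-29.0000 -5.0000; -16.5000 -3.0000]
S = R + BᵀPB = [1 0; 0 3/2] + [34.0000 19.5000; 19.5000 11.2500] = [35.0000 19.5000; 19.5000 12.7500]
BᵀPA = [-34.0000 87.0000; -19.5000 49.5000]
K = S⁻¹·BᵀPA = [-0.8068 2.1818; -0.2955 0.5455]
A−BK = [0.0455 -0.5455; -0.1023 2.7273]
AᵀP(A−BK) = [0.8068 -2.1818; -2.1818 8.1818]
P' = Q + AᵀP(A−BK) = [4.0568 -1.6818; -1.6818 8.4318]
tr(P') = 12.4886

12.4886


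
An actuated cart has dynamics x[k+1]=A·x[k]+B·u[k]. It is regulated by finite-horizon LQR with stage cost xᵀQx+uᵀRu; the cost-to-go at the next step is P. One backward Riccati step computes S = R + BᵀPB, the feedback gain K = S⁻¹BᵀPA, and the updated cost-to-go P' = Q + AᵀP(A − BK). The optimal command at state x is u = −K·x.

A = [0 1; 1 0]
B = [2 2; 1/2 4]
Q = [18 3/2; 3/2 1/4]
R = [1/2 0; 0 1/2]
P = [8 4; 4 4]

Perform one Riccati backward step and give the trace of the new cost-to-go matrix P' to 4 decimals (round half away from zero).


18.4727

BᵀP = [18.0000 10.0000; 32.0000 24.0000]
S = R + BᵀPB = [1/2 0; 0 1/2] + [41.0000 76.0000; 76.0000 160.0000] = [41.5000 76.0000; 76.0000 160.5000]
BᵀPA = [10.0000 18.0000; 24.0000 32.0000]
K = S⁻¹·BᵀPA = [-0.2475 0.5165; 0.2667 -0.0452]
A−BK = [-0.0384 0.0574; 0.0568 -0.0774]
AᵀP(A−BK) = [0.0735 -0.0802; -0.0802 0.1492]
P' = Q + AᵀP(A−BK) = [18.0735 1.4198; 1.4198 0.3992]
tr(P') = 18.4727


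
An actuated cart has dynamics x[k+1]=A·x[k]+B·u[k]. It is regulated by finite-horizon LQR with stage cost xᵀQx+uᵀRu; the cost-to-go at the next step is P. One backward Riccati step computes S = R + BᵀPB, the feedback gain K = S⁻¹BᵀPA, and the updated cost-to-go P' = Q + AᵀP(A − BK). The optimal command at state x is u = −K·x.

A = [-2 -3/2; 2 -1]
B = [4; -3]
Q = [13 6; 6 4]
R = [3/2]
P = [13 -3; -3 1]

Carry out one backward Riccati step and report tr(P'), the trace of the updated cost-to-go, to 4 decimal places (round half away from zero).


18.5727

BᵀP = [61.0000 -15.0000]
S = R + BᵀPB = [3/2] + [289.0000] = [290.5000]
BᵀPA = [-152.0000 -76.5000]
K = S⁻¹·BᵀPA = [-0.5232 -0.2633]
A−BK = [0.0929 -0.4466; 0.4303 -1.7900]
AᵀP(A−BK) = [0.4682 -0.0275; -0.0275 1.1046]
P' = Q + AᵀP(A−BK) = [13.4682 5.9725; 5.9725 5.1046]
tr(P') = 18.5727


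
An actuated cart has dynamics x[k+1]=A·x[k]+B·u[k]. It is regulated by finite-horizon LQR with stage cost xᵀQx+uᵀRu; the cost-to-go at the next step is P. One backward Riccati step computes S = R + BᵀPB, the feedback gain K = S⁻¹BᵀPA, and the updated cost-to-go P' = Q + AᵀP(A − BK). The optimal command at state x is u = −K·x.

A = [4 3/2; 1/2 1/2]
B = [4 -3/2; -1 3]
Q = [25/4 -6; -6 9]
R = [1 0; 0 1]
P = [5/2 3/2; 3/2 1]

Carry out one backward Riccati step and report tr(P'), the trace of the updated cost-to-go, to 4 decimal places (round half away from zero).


17.1920

BᵀP = [8.5000 5.0000; 0.7500 0.7500]
S = R + BᵀPB = [1 0; 0 1] + [29.0000 2.2500; 2.2500 1.1250] = [30.0000 2.2500; 2.2500 2.1250]
BᵀPA = [36.5000 15.2500; 3.3750 1.5000]
K = S⁻¹·BᵀPA = [1.1922 0.4947; 0.3259 0.1821]
A−BK = [-0.2801 -0.2055; 0.7146 0.4483]
AᵀP(A−BK) = [1.6339 0.7047; 0.7047 0.3080]
P' = Q + AᵀP(A−BK) = [7.8839 -5.2953; -5.2953 9.3080]
tr(P') = 17.1920


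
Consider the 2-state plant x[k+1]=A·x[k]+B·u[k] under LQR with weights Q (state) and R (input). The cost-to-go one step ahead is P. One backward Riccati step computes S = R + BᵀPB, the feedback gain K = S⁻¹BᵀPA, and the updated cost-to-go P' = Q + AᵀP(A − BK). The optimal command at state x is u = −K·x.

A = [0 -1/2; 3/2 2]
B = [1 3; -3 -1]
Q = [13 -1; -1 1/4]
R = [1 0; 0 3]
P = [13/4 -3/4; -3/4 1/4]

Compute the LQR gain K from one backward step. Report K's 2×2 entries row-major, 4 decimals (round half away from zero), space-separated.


-0.1898 -0.3404 -0.0090 -0.1114

BᵀP = [5.5000 -1.5000; 10.5000 -2.5000]
S = R + BᵀPB = [1 0; 0 3] + [10.0000 18.0000; 18.0000 34.0000] = [11.0000 18.0000; 18.0000 37.0000]
BᵀPA = [-2.2500 -5.7500; -3.7500 -10.2500]
K = S⁻¹·BᵀPA = [-0.1898 -0.3404; -0.0090 -0.1114]
A−BK = [0.2169 0.1747; 0.9217 0.8675]
AᵀP(A−BK) = [0.1017 0.1288; 0.1288 0.2131]
P' = Q + AᵀP(A−BK) = [13.1017 -0.8712; -0.8712 0.4631]
tr(P') = 13.5648


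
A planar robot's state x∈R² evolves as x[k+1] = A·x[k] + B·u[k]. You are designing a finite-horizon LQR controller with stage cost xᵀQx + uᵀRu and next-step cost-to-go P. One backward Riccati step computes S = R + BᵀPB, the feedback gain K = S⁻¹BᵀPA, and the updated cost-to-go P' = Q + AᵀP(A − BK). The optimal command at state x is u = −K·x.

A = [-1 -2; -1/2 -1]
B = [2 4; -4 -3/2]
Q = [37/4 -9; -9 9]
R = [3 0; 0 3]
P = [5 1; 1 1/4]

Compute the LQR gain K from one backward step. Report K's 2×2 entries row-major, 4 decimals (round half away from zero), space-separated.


BᵀP = [6.0000 1.0000; 18.5000 3.6250]
S = R + BᵀPB = [3 0; 0 3] + [8.0000 22.5000; 22.5000 68.5625] = [11.0000 22.5000; 22.5000 71.5625]
BᵀPA = [-6.5000 -13.0000; -20.3125 -40.6250]
K = S⁻¹·BᵀPA = [-0.0289 -0.0578; -0.2747 -0.5495]
A−BK = [0.1568 0.3137; -1.0278 -2.0556]
AᵀP(A−BK) = [0.2937 0.5873; 0.5873 1.1746]
P' = Q + AᵀP(A−BK) = [9.5437 -8.4127; -8.4127 10.1746]
tr(P') = 19.7183

-0.0289 -0.0578 -0.2747 -0.5495


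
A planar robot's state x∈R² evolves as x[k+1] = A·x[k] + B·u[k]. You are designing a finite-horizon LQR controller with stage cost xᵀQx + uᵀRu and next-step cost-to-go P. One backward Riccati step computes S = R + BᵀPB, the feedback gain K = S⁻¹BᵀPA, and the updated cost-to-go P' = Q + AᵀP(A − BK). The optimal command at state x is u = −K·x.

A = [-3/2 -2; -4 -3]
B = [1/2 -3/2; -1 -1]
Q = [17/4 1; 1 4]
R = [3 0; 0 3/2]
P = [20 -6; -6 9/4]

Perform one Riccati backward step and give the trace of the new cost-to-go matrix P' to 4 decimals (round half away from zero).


BᵀP = [16.0000 -5.2500; -24.0000 6.7500]
S = R + BᵀPB = [3 0; 0 3/2] + [13.2500 -18.7500; -18.7500 29.2500] = [16.2500 -18.7500; -18.7500 30.7500]
BᵀPA = [-3.0000 -16.2500; 9.0000 27.7500]
K = S⁻¹·BᵀPA = [0.5165 0.1392; 0.6076 0.9873]
A−BK = [-0.8468 -0.5886; -2.8759 -1.8734]
AᵀP(A−BK) = [5.0810 3.5316; 3.5316 3.1139]
P' = Q + AᵀP(A−BK) = [9.3310 4.5316; 4.5316 7.1139]
tr(P') = 16.4449

16.4449


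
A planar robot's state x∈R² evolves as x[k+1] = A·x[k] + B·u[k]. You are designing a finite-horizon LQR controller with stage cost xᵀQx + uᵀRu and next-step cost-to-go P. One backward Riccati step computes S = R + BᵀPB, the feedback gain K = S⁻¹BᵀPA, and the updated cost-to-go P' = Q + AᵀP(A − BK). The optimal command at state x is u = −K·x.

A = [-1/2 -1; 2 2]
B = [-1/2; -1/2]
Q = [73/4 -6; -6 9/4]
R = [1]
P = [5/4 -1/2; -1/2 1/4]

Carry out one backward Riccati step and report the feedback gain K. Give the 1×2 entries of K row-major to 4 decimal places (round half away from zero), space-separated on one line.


BᵀP = [-0.3750 0.1250]
S = R + BᵀPB = [1] + [0.1250] = [1.1250]
BᵀPA = [0.4375 0.6250]
K = S⁻¹·BᵀPA = [0.3889 0.5556]
A−BK = [-0.3056 -0.7222; 2.1944 2.2778]
AᵀP(A−BK) = [2.1424 2.8819; 2.8819 3.9028]
P' = Q + AᵀP(A−BK) = [20.3924 -3.1181; -3.1181 6.1528]
tr(P') = 26.5451

0.3889 0.5556


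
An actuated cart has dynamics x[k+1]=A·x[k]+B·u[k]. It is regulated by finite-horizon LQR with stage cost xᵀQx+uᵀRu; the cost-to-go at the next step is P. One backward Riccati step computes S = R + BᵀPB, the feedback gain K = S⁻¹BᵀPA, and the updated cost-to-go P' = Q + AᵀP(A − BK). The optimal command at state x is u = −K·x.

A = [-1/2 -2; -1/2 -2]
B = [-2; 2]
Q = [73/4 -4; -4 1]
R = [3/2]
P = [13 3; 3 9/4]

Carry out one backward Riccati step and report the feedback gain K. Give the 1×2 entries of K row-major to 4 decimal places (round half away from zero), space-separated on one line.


0.2792 1.1169

BᵀP = [-20.0000 -1.5000]
S = R + BᵀPB = [3/2] + [37.0000] = [38.5000]
BᵀPA = [10.7500 43.0000]
K = S⁻¹·BᵀPA = [0.2792 1.1169]
A−BK = [0.0584 0.2338; -1.0584 -4.2338]
AᵀP(A−BK) = [2.3109 9.2435; 9.2435 36.9740]
P' = Q + AᵀP(A−BK) = [20.5609 5.2435; 5.2435 37.9740]
tr(P') = 58.5349


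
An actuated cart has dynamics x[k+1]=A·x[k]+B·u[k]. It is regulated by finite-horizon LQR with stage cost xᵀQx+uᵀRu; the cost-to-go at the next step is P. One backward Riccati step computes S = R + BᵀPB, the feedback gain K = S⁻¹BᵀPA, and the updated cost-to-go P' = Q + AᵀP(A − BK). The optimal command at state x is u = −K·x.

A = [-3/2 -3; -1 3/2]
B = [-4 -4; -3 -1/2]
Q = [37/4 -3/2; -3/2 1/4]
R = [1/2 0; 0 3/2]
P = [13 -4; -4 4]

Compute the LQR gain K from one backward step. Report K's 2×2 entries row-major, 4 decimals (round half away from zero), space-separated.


0.3200 -0.6407 0.0537 1.3996

BᵀP = [-40.0000 4.0000; -50.0000 14.0000]
S = R + BᵀPB = [1/2 0; 0 3/2] + [148.0000 158.0000; 158.0000 193.0000] = [148.5000 158.0000; 158.0000 194.5000]
BᵀPA = [56.0000 126.0000; 61.0000 171.0000]
K = S⁻¹·BᵀPA = [0.3200 -0.6407; 0.0537 1.3996]
A−BK = [-0.0053 0.0358; -0.0133 0.2778]
AᵀP(A−BK) = [0.0560 0.0009; 0.0009 3.3894]
P' = Q + AᵀP(A−BK) = [9.3060 -1.4991; -1.4991 3.6394]
tr(P') = 12.9454


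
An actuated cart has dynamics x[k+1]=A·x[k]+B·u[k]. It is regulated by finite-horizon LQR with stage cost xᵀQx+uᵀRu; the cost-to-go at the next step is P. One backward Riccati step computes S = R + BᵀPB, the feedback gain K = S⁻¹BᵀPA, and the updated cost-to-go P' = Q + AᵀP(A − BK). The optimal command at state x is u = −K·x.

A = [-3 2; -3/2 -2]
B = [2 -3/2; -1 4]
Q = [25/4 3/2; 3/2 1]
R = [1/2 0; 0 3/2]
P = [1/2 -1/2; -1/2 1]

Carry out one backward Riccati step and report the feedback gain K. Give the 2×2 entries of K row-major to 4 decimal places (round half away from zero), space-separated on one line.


-0.8364 0.6132 -0.3025 -0.3539

BᵀP = [1.5000 -2.0000; -2.7500 4.7500]
S = R + BᵀPB = [1/2 0; 0 3/2] + [5.0000 -10.2500; -10.2500 23.1250] = [5.5000 -10.2500; -10.2500 24.6250]
BᵀPA = [-1.5000 7.0000; 1.1250 -15.0000]
K = S⁻¹·BᵀPA = [-0.8364 0.6132; -0.3025 -0.3539]
A−BK = [-1.7809 0.2428; -1.1265 0.0288]
AᵀP(A−BK) = [1.3356 -0.1821; -0.1821 0.3992]
P' = Q + AᵀP(A−BK) = [7.5856 1.3179; 1.3179 1.3992]
tr(P') = 8.9848


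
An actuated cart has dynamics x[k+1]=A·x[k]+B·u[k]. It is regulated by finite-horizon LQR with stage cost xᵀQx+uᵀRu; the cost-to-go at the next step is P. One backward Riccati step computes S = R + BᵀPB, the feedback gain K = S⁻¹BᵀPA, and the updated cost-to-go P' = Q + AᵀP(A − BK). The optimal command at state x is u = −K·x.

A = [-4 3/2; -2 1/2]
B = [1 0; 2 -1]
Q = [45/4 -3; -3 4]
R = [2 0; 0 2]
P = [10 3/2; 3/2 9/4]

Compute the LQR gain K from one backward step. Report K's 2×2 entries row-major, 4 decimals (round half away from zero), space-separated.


-2.6540 0.9571 -1.2762 0.5571

BᵀP = [13.0000 6.0000; -1.5000 -2.2500]
S = R + BᵀPB = [2 0; 0 2] + [25.0000 -6.0000; -6.0000 2.2500] = [27.0000 -6.0000; -6.0000 4.2500]
BᵀPA = [-64.0000 22.5000; 10.5000 -3.3750]
K = S⁻¹·BᵀPA = [-2.6540 0.9571; -1.2762 0.5571]
A−BK = [-1.3460 0.5429; 2.0317 -0.8571]
AᵀP(A−BK) = [36.5460 -14.3429; -14.3429 5.6571]
P' = Q + AᵀP(A−BK) = [47.7960 -17.3429; -17.3429 9.6571]
tr(P') = 57.4532


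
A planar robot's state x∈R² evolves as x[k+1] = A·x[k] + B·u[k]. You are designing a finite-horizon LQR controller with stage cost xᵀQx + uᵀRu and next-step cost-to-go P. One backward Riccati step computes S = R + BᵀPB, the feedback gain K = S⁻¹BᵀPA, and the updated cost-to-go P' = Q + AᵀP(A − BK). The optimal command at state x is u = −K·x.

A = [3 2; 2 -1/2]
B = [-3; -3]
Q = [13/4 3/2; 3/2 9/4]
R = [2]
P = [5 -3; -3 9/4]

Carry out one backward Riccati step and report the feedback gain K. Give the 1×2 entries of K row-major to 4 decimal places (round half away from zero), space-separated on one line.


BᵀP = [-6.0000 2.2500]
S = R + BᵀPB = [2] + [11.2500] = [13.2500]
BᵀPA = [-13.5000 -13.1250]
K = S⁻¹·BᵀPA = [-1.0189 -0.9906]
A−BK = [-0.0566 -0.9717; -1.0566 -3.4717]
AᵀP(A−BK) = [4.2453 6.8774; 6.8774 13.5613]
P' = Q + AᵀP(A−BK) = [7.4953 8.3774; 8.3774 15.8113]
tr(P') = 23.3066

-1.0189 -0.9906


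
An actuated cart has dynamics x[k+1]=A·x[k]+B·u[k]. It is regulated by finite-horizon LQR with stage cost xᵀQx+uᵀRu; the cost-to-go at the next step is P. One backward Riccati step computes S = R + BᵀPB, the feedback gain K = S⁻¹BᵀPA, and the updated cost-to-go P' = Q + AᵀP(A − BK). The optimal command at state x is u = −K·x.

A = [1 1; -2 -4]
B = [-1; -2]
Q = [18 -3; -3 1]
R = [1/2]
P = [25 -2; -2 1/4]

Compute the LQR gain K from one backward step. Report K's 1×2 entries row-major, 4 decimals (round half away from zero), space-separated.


BᵀP = [-21.0000 1.5000]
S = R + BᵀPB = [1/2] + [18.0000] = [18.5000]
BᵀPA = [-24.0000 -27.0000]
K = S⁻¹·BᵀPA = [-1.2973 -1.4595]
A−BK = [-0.2973 -0.4595; -4.5946 -6.9189]
AᵀP(A−BK) = [2.8649 3.9730; 3.9730 5.5946]
P' = Q + AᵀP(A−BK) = [20.8649 0.9730; 0.9730 6.5946]
tr(P') = 27.4595

-1.2973 -1.4595


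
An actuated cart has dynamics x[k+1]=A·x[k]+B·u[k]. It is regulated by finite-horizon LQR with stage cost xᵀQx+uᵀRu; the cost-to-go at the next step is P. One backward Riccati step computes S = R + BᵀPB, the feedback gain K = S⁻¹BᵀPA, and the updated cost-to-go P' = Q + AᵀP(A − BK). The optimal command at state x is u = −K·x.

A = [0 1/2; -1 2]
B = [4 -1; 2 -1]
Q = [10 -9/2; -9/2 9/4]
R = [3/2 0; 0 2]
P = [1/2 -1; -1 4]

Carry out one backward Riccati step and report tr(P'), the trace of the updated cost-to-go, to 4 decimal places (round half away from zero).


19.3248

BᵀP = [0.0000 4.0000; 0.5000 -3.0000]
S = R + BᵀPB = [3/2 0; 0 2] + [8.0000 -4.0000; -4.0000 2.5000] = [9.5000 -4.0000; -4.0000 4.5000]
BᵀPA = [-4.0000 8.0000; 3.0000 -5.7500]
K = S⁻¹·BᵀPA = [-0.2243 0.4860; 0.4673 -0.8458]
A−BK = [1.3645 -2.2897; -0.0841 0.1822]
AᵀP(A−BK) = [1.7009 -3.0187; -3.0187 5.3738]
P' = Q + AᵀP(A−BK) = [11.7009 -7.5187; -7.5187 7.6238]
tr(P') = 19.3248


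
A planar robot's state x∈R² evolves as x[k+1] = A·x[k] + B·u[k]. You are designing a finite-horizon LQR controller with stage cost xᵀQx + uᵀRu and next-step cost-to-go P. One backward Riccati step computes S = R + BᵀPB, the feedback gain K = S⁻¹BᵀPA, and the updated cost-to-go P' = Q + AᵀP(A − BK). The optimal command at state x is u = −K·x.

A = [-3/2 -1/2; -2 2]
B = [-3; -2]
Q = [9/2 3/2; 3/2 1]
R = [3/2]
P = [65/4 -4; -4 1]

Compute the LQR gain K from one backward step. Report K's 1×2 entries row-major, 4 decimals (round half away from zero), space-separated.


BᵀP = [-40.7500 10.0000]
S = R + BᵀPB = [3/2] + [102.2500] = [103.7500]
BᵀPA = [41.1250 40.3750]
K = S⁻¹·BᵀPA = [0.3964 0.3892]
A−BK = [-0.3108 0.6675; -1.2072 2.7783]
AᵀP(A−BK) = [0.2611 0.1834; 0.1834 0.3503]
P' = Q + AᵀP(A−BK) = [4.7611 1.6834; 1.6834 1.3503]
tr(P') = 6.1114

0.3964 0.3892


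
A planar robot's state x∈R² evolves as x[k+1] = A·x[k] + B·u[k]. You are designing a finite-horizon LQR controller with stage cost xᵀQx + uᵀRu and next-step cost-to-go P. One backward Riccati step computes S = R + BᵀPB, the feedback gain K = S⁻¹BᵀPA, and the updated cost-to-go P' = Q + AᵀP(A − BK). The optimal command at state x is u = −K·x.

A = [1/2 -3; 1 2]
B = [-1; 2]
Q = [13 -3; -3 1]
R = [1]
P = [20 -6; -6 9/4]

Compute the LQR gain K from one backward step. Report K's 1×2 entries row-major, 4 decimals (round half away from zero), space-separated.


-0.1019 2.1667

BᵀP = [-32.0000 10.5000]
S = R + BᵀPB = [1] + [53.0000] = [54.0000]
BᵀPA = [-5.5000 117.0000]
K = S⁻¹·BᵀPA = [-0.1019 2.1667]
A−BK = [0.3981 -0.8333; 1.2037 -2.3333]
AᵀP(A−BK) = [0.6898 -1.5833; -1.5833 7.5000]
P' = Q + AᵀP(A−BK) = [13.6898 -4.5833; -4.5833 8.5000]
tr(P') = 22.1898


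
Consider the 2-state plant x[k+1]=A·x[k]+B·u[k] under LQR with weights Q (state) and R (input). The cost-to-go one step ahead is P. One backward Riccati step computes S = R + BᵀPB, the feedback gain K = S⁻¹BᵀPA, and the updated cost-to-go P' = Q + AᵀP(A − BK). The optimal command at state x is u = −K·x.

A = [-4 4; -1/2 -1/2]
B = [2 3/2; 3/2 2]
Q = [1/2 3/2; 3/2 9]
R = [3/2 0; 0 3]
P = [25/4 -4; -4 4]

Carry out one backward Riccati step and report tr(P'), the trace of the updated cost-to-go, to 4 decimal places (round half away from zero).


74.8518

BᵀP = [6.5000 -2.0000; 1.3750 2.0000]
S = R + BᵀPB = [3/2 0; 0 3] + [10.0000 5.7500; 5.7500 6.0625] = [11.5000 5.7500; 5.7500 9.0625]
BᵀPA = [-25.0000 27.0000; -6.5000 4.5000]
K = S⁻¹·BᵀPA = [-2.6588 3.0751; 0.9697 -1.4545]
A−BK = [-0.1370 0.0316; 1.5487 -2.2036]
AᵀP(A−BK) = [24.8340 -31.5771; -31.5771 40.5178]
P' = Q + AᵀP(A−BK) = [25.3340 -30.0771; -30.0771 49.5178]
tr(P') = 74.8518


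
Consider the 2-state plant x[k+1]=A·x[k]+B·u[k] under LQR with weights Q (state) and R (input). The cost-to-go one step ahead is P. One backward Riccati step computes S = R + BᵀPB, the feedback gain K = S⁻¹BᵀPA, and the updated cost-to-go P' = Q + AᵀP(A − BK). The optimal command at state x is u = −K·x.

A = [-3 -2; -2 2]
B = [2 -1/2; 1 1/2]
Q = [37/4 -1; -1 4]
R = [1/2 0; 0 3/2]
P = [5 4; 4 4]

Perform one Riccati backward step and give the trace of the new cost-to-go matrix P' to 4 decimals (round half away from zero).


17.8189

BᵀP = [14.0000 12.0000; -0.5000 0.0000]
S = R + BᵀPB = [1/2 0; 0 3/2] + [40.0000 -1.0000; -1.0000 0.2500] = [40.5000 -1.0000; -1.0000 1.7500]
BᵀPA = [-66.0000 -4.0000; 1.5000 1.0000]
K = S⁻¹·BᵀPA = [-1.6315 -0.0859; -0.0751 0.5224]
A−BK = [0.2254 -1.5671; -0.3309 1.8247]
AᵀP(A−BK) = [1.4347 -0.4508; -0.4508 3.1342]
P' = Q + AᵀP(A−BK) = [10.6847 -1.4508; -1.4508 7.1342]
tr(P') = 17.8189


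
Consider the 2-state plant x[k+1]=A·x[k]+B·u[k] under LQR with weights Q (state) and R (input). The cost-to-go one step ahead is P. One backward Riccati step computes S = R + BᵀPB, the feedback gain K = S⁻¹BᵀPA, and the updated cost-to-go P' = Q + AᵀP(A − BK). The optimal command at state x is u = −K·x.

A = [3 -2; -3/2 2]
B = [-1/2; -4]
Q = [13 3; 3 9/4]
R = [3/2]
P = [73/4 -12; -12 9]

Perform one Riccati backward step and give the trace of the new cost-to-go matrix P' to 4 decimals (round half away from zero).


BᵀP = [38.8750 -30.0000]
S = R + BᵀPB = [3/2] + [100.5625] = [102.0625]
BᵀPA = [161.6250 -137.7500]
K = S⁻¹·BᵀPA = [1.5836 -1.3497]
A−BK = [3.7918 -2.6748; 4.8344 -3.3987]
AᵀP(A−BK) = [36.5525 -26.3607; -26.3607 19.0839]
P' = Q + AᵀP(A−BK) = [49.5525 -23.3607; -23.3607 21.3339]
tr(P') = 70.8864

70.8864


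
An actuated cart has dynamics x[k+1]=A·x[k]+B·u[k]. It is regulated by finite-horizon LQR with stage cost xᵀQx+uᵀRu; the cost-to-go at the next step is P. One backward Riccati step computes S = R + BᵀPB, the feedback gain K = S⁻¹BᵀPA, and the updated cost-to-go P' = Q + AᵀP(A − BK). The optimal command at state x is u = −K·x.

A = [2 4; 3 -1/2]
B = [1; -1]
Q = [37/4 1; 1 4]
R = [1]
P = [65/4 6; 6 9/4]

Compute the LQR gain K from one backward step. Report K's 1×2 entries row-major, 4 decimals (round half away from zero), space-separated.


BᵀP = [10.2500 3.7500]
S = R + BᵀPB = [1] + [6.5000] = [7.5000]
BᵀPA = [31.7500 39.1250]
K = S⁻¹·BᵀPA = [4.2333 5.2167]
A−BK = [-2.2333 -1.2167; 7.2333 4.7167]
AᵀP(A−BK) = [22.8417 26.9958; 26.9958 32.4604]
P' = Q + AᵀP(A−BK) = [32.0917 27.9958; 27.9958 36.4604]
tr(P') = 68.5521

4.2333 5.2167


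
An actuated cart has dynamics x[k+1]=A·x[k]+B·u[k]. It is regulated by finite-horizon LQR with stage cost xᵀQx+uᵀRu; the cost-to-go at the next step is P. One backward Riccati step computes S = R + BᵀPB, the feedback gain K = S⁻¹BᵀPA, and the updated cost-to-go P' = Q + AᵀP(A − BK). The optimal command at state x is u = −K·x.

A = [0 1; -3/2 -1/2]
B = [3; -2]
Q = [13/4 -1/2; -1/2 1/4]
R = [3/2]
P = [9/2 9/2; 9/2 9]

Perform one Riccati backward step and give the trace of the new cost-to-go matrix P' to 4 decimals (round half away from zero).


22.2031

BᵀP = [4.5000 -4.5000]
S = R + BᵀPB = [3/2] + [22.5000] = [24.0000]
BᵀPA = [6.7500 6.7500]
K = S⁻¹·BᵀPA = [0.2813 0.2813]
A−BK = [-0.8438 0.1563; -0.9375 0.0625]
AᵀP(A−BK) = [18.3516 -1.8984; -1.8984 0.3516]
P' = Q + AᵀP(A−BK) = [21.6016 -2.3984; -2.3984 0.6016]
tr(P') = 22.2031


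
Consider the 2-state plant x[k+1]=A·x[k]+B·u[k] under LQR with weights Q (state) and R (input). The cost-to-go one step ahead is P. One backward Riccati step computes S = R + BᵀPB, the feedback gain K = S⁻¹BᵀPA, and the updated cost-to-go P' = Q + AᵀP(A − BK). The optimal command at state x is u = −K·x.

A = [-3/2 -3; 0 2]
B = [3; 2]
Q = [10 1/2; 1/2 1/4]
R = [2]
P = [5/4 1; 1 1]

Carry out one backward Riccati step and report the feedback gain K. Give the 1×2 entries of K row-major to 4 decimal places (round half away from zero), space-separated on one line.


-0.2949 -0.2479

BᵀP = [5.7500 5.0000]
S = R + BᵀPB = [2] + [27.2500] = [29.2500]
BᵀPA = [-8.6250 -7.2500]
K = S⁻¹·BᵀPA = [-0.2949 -0.2479]
A−BK = [-0.6154 -2.2564; 0.5897 2.4957]
AᵀP(A−BK) = [0.2692 0.4872; 0.4872 1.4530]
P' = Q + AᵀP(A−BK) = [10.2692 0.9872; 0.9872 1.7030]
tr(P') = 11.9722


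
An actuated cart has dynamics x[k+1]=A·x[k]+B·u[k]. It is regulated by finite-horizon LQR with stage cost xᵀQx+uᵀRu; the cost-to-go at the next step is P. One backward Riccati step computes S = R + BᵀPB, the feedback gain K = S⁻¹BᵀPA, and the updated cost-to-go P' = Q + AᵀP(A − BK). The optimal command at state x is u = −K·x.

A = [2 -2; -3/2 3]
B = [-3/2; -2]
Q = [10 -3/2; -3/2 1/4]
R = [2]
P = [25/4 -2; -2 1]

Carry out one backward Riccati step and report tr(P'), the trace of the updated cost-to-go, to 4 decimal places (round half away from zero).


65.4380

BᵀP = [-5.3750 1.0000]
S = R + BᵀPB = [2] + [6.0625] = [8.0625]
BᵀPA = [-12.2500 13.7500]
K = S⁻¹·BᵀPA = [-1.5194 1.7054]
A−BK = [-0.2791 0.5581; -4.5388 6.4109]
AᵀP(A−BK) = [20.6376 -26.6085; -26.6085 34.5504]
P' = Q + AᵀP(A−BK) = [30.6376 -28.1085; -28.1085 34.8004]
tr(P') = 65.4380


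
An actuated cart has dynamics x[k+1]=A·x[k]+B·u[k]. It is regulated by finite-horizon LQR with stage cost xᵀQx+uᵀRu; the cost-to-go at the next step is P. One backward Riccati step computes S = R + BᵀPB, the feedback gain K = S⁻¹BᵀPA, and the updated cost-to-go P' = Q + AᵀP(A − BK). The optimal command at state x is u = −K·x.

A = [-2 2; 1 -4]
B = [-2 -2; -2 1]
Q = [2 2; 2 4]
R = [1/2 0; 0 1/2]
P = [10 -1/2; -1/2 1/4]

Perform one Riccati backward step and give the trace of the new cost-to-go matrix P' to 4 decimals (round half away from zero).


BᵀP = [-19.0000 0.5000; -20.5000 1.2500]
S = R + BᵀPB = [1/2 0; 0 1/2] + [37.0000 38.5000; 38.5000 42.2500] = [37.5000 38.5000; 38.5000 42.7500]
BᵀPA = [38.5000 -40.0000; 42.2500 -46.0000]
K = S⁻¹·BᵀPA = [0.1593 0.5047; 0.8449 -1.5305]
A−BK = [0.0083 -0.0517; 0.4736 -1.4602]
AᵀP(A−BK) = [0.4224 -0.7653; -0.7653 1.7828]
P' = Q + AᵀP(A−BK) = [2.4224 1.2347; 1.2347 5.7828]
tr(P') = 8.2053

8.2053


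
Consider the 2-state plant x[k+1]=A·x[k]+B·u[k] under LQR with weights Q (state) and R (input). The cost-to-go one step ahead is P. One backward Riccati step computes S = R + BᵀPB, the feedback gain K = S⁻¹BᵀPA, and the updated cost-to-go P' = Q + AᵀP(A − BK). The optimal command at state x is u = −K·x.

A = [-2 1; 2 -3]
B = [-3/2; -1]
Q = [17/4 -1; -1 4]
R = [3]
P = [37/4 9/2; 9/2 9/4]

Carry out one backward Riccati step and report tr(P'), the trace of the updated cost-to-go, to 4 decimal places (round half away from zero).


BᵀP = [-18.3750 -9.0000]
S = R + BᵀPB = [3] + [36.5625] = [39.5625]
BᵀPA = [18.7500 8.6250]
K = S⁻¹·BᵀPA = [0.4739 0.2180]
A−BK = [-1.2891 1.3270; 2.4739 -2.7820]
AᵀP(A−BK) = [1.1137 -0.0877; -0.0877 0.6197]
P' = Q + AᵀP(A−BK) = [5.3637 -1.0877; -1.0877 4.6197]
tr(P') = 9.9834

9.9834


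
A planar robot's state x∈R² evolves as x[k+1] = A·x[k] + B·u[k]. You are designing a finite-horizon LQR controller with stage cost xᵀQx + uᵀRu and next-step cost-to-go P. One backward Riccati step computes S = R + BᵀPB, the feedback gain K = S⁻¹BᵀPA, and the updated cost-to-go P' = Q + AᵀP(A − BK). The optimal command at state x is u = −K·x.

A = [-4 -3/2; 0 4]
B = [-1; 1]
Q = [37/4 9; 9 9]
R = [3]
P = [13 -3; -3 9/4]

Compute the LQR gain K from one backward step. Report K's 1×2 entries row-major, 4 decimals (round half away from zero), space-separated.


BᵀP = [-16.0000 5.2500]
S = R + BᵀPB = [3] + [21.2500] = [24.2500]
BᵀPA = [64.0000 45.0000]
K = S⁻¹·BᵀPA = [2.6392 1.8557]
A−BK = [-1.3608 0.3557; -2.6392 2.1443]
AᵀP(A−BK) = [39.0928 7.2371; 7.2371 17.7448]
P' = Q + AᵀP(A−BK) = [48.3428 16.2371; 16.2371 26.7448]
tr(P') = 75.0876

2.6392 1.8557
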